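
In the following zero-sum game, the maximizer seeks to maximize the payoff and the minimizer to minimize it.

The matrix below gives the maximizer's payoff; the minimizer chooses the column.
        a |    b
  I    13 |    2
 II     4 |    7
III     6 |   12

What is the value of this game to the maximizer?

Row II is strictly dominated by row III, so the maximizer never plays it.
The remaining 2×2 game on (I, III) × (a, b) has no saddle point. Let the maximizer play I with probability p; indifference gives 13p + 6(1−p) = 2p + 12(1−p), so p = 6/17.
Similarly the minimizer's optimal q on a is 10/17, and the value is 13·(10/17) + (2)·(7/17) = 144/17.

144/17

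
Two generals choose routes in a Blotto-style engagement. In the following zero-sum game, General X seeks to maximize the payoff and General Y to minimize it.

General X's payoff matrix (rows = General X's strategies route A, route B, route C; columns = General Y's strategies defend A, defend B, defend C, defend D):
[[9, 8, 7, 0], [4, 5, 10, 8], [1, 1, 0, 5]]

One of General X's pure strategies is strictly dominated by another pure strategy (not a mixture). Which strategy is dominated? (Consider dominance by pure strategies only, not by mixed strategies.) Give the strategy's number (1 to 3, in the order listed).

3

Compare route C with route B: 4 > 1, 5 > 1, 10 > 0, 8 > 5.
So route B strictly dominates route C for General X; route C is strictly dominated.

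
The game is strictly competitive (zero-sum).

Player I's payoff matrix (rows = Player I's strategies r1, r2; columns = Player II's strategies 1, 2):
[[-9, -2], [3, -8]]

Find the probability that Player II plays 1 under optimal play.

1/3

Row minima are -9 and -8, so Player I's maximin is -8; column maxima are 3 and -2, so Player II's minimax is -2. These differ, so the equilibrium is in mixed strategies.
Let Player II play 1 with probability q. Player I is indifferent when −9q − 2(1−q) = 3q − 8(1−q), giving q = 1/3.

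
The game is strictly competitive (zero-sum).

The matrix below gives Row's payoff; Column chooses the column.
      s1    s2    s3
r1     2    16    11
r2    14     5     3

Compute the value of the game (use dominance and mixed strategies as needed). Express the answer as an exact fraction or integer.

37/5

Column s2 is strictly dominated by s3 for Column (it gives Row more in every row).
The remaining 2×2 game on (r1, r2) × (s1, s3) has no saddle point. Let Row play r1 with probability p; indifference gives 2p + 14(1−p) = 11p + 3(1−p), so p = 11/20.
Similarly Column's optimal q on s1 is 2/5, and the value is 2·(2/5) + (11)·(3/5) = 37/5.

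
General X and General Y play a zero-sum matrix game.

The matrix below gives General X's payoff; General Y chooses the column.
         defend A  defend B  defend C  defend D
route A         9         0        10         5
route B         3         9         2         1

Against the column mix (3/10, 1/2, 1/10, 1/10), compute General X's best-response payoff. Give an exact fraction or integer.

57/10

route A: (9)·(3/10) + (0)·(1/2) + (10)·(1/10) + (5)·(1/10) = 21/5.
route B: (3)·(3/10) + (9)·(1/2) + (2)·(1/10) + (1)·(1/10) = 57/10.
The best pure response is route B with expected payoff 57/10.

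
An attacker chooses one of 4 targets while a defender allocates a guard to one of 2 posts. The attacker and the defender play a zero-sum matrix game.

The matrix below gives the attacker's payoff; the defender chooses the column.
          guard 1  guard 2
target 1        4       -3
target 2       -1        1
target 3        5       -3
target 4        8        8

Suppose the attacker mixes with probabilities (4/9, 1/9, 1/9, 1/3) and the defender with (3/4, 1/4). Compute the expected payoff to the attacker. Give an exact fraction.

Against (3/4, 1/4), each row's expected payoff is target 1: 9/4; target 2: -1/2; target 3: 3; target 4: 8.
Taking the (4/9, 1/9, 1/9, 1/3)-weighted average: (4/9)·(9/4) + (1/9)·(-1/2) + (1/9)·(3) + (1/3)·(8) = 71/18.

71/18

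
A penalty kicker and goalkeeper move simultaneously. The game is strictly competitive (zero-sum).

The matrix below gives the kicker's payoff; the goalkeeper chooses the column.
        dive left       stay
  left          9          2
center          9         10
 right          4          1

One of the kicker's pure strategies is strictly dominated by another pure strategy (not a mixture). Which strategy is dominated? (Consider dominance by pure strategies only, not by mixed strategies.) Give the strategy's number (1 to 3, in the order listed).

Compare right with left: 9 > 4, 2 > 1.
So left strictly dominates right for the kicker; right is strictly dominated.

3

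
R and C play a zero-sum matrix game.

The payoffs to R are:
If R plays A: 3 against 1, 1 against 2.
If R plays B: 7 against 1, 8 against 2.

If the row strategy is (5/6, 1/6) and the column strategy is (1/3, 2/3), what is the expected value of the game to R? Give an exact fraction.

8/3

Against (1/3, 2/3), each row's expected payoff is A: 5/3; B: 23/3.
Taking the (5/6, 1/6)-weighted average: (5/6)·(5/3) + (1/6)·(23/3) = 8/3.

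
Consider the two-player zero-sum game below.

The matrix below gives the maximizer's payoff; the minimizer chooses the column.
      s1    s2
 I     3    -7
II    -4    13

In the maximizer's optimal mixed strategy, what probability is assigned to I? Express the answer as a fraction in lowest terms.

17/27

Row minima are -7 and -4, so the maximizer's maximin is -4; column maxima are 3 and 13, so the minimizer's minimax is 3. These differ, so the equilibrium is in mixed strategies.
Let the maximizer play I with probability p. The minimizer is indifferent when 3p − 4(1−p) = −7p + 13(1−p), giving p = 17/27.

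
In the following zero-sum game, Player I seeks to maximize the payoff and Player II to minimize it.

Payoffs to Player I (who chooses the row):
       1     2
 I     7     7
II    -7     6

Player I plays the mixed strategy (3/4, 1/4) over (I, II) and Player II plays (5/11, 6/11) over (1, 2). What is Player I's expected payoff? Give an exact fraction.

58/11

Against (5/11, 6/11), each row's expected payoff is I: 7; II: 1/11.
Taking the (3/4, 1/4)-weighted average: (3/4)·(7) + (1/4)·(1/11) = 58/11.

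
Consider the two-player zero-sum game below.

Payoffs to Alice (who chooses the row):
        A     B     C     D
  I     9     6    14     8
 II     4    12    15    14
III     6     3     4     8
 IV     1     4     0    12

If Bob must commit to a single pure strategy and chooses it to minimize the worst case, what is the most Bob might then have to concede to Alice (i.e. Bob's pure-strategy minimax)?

The worst case (largest entry) in each column is A: 9, B: 12, C: 15, D: 14.
The best (smallest) of these is 9.

9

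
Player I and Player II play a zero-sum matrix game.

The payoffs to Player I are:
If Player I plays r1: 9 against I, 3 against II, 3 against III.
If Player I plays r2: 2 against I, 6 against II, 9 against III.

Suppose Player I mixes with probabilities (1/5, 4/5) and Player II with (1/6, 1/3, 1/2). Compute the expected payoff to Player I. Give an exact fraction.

Against (1/6, 1/3, 1/2), each row's expected payoff is r1: 4; r2: 41/6.
Taking the (1/5, 4/5)-weighted average: (1/5)·(4) + (4/5)·(41/6) = 94/15.

94/15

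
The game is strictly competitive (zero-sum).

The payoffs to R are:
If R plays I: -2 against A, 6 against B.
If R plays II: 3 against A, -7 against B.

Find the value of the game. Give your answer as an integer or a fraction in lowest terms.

Row minima are -2 and -7, so R's maximin is -2; column maxima are 3 and 6, so C's minimax is 3. These differ, so the equilibrium is in mixed strategies.
Let R play I with probability p. C is indifferent when −2p + 3(1−p) = 6p − 7(1−p), giving p = 5/9.
Let C play A with probability q. R is indifferent when −2q + 6(1−q) = 3q − 7(1−q), giving q = 13/18.
The value is -2·(13/18) + (6)·(5/18) = 2/9.

2/9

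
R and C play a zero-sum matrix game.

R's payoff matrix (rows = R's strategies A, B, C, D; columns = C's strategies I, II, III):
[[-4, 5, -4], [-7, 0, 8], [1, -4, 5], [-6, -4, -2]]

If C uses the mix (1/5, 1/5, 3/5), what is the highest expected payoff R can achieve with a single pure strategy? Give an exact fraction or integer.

17/5

A: (-4)·(1/5) + (5)·(1/5) + (-4)·(3/5) = -11/5.
B: (-7)·(1/5) + (0)·(1/5) + (8)·(3/5) = 17/5.
C: (1)·(1/5) + (-4)·(1/5) + (5)·(3/5) = 12/5.
D: (-6)·(1/5) + (-4)·(1/5) + (-2)·(3/5) = -16/5.
The best pure response is B with expected payoff 17/5.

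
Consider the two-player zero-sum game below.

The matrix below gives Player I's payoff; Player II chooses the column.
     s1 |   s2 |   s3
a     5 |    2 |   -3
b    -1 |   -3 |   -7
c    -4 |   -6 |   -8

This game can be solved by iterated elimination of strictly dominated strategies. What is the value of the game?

Column s1 is strictly dominated by s2 for Player II (2<5, -3<-1, -6<-4); eliminate s1.
Column s2 is strictly dominated by s3 for Player II (-3<2, -7<-3, -8<-6); eliminate s2.
Row b is strictly dominated by row a (-3>-7); eliminate b.
Row c is strictly dominated by row a (-3>-8); eliminate c.
Only (a, s3) remains, with payoff -3.

-3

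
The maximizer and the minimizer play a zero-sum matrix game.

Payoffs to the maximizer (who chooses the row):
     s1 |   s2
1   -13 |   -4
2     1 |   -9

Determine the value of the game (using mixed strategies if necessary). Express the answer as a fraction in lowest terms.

Row minima are -13 and -9, so the maximizer's maximin is -9; column maxima are 1 and -4, so the minimizer's minimax is -4. These differ, so the equilibrium is in mixed strategies.
Let the maximizer play 1 with probability p. The minimizer is indifferent when −13p + (1−p) = −4p − 9(1−p), giving p = 10/19.
Let the minimizer play s1 with probability q. The maximizer is indifferent when −13q − 4(1−q) = q − 9(1−q), giving q = 5/19.
The value is -13·(5/19) + (-4)·(14/19) = -121/19.

-121/19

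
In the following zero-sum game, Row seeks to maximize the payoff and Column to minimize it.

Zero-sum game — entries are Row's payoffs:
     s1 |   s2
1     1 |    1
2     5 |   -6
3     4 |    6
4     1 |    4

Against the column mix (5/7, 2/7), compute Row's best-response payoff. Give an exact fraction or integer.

32/7

1: (1)·(5/7) + (1)·(2/7) = 1.
2: (5)·(5/7) + (-6)·(2/7) = 13/7.
3: (4)·(5/7) + (6)·(2/7) = 32/7.
4: (1)·(5/7) + (4)·(2/7) = 13/7.
The best pure response is 3 with expected payoff 32/7.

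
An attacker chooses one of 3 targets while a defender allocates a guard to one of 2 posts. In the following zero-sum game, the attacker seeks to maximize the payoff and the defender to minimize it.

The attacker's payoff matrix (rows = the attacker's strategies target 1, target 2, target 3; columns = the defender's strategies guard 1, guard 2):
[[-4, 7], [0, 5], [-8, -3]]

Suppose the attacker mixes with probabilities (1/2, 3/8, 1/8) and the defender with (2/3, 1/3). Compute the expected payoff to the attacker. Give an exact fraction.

-1/3

Against (2/3, 1/3), each row's expected payoff is target 1: -1/3; target 2: 5/3; target 3: -19/3.
Taking the (1/2, 3/8, 1/8)-weighted average: (1/2)·(-1/3) + (3/8)·(5/3) + (1/8)·(-19/3) = -1/3.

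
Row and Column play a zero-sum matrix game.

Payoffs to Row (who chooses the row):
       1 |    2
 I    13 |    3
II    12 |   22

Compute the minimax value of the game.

Row minima are 3 and 12, so Row's maximin is 12; column maxima are 13 and 22, so Column's minimax is 13. These differ, so the equilibrium is in mixed strategies.
Let Row play I with probability p. Column is indifferent when 13p + 12(1−p) = 3p + 22(1−p), giving p = 1/2.
Let Column play 1 with probability q. Row is indifferent when 13q + 3(1−q) = 12q + 22(1−q), giving q = 19/20.
The value is 13·(19/20) + (3)·(1/20) = 25/2.

25/2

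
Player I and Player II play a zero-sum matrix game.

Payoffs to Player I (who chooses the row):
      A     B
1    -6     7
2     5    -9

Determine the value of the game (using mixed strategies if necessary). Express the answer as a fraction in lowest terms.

Row minima are -6 and -9, so Player I's maximin is -6; column maxima are 5 and 7, so Player II's minimax is 5. These differ, so the equilibrium is in mixed strategies.
Let Player I play 1 with probability p. Player II is indifferent when −6p + 5(1−p) = 7p − 9(1−p), giving p = 14/27.
Let Player II play A with probability q. Player I is indifferent when −6q + 7(1−q) = 5q − 9(1−q), giving q = 16/27.
The value is -6·(16/27) + (7)·(11/27) = -19/27.

-19/27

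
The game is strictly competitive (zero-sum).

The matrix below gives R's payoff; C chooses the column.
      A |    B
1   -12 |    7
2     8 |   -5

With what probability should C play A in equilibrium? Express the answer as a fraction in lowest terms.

3/8

Row minima are -12 and -5, so R's maximin is -5; column maxima are 8 and 7, so C's minimax is 7. These differ, so the equilibrium is in mixed strategies.
Let C play A with probability q. R is indifferent when −12q + 7(1−q) = 8q − 5(1−q), giving q = 3/8.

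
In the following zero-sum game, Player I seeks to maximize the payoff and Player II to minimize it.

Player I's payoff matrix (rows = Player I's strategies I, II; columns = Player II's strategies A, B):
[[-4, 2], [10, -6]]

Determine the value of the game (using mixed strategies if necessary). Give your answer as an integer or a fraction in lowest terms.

-2/11

Row minima are -4 and -6, so Player I's maximin is -4; column maxima are 10 and 2, so Player II's minimax is 2. These differ, so the equilibrium is in mixed strategies.
Let Player I play I with probability p. Player II is indifferent when −4p + 10(1−p) = 2p − 6(1−p), giving p = 8/11.
Let Player II play A with probability q. Player I is indifferent when −4q + 2(1−q) = 10q − 6(1−q), giving q = 4/11.
The value is -4·(4/11) + (2)·(7/11) = -2/11.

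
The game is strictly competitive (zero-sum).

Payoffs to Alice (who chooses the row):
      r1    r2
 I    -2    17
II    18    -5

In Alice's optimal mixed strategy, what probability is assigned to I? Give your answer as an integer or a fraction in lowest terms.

23/42

Row minima are -2 and -5, so Alice's maximin is -2; column maxima are 18 and 17, so Bob's minimax is 17. These differ, so the equilibrium is in mixed strategies.
Let Alice play I with probability p. Bob is indifferent when −2p + 18(1−p) = 17p − 5(1−p), giving p = 23/42.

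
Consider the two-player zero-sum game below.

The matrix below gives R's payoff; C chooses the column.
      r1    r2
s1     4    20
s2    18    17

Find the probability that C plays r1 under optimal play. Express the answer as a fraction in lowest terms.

3/17

Row minima are 4 and 17, so R's maximin is 17; column maxima are 18 and 20, so C's minimax is 18. These differ, so the equilibrium is in mixed strategies.
Let C play r1 with probability q. R is indifferent when 4q + 20(1−q) = 18q + 17(1−q), giving q = 3/17.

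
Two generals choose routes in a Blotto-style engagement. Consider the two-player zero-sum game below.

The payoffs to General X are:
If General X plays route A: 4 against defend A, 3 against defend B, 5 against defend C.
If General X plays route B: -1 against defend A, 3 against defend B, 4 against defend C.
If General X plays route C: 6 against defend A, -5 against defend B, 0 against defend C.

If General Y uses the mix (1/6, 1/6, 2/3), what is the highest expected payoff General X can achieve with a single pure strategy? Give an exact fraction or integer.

9/2

route A: (4)·(1/6) + (3)·(1/6) + (5)·(2/3) = 9/2.
route B: (-1)·(1/6) + (3)·(1/6) + (4)·(2/3) = 3.
route C: (6)·(1/6) + (-5)·(1/6) + (0)·(2/3) = 1/6.
The best pure response is route A with expected payoff 9/2.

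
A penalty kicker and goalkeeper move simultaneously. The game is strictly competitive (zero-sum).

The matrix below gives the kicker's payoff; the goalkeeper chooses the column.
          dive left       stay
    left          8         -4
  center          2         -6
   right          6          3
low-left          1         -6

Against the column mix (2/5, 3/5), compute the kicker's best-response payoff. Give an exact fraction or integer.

21/5

left: (8)·(2/5) + (-4)·(3/5) = 4/5.
center: (2)·(2/5) + (-6)·(3/5) = -14/5.
right: (6)·(2/5) + (3)·(3/5) = 21/5.
low-left: (1)·(2/5) + (-6)·(3/5) = -16/5.
The best pure response is right with expected payoff 21/5.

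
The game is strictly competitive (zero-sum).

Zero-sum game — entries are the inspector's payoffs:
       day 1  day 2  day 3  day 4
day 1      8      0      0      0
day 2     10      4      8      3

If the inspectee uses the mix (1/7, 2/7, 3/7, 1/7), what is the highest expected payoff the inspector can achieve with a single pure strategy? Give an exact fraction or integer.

45/7

day 1: (8)·(1/7) + (0)·(2/7) + (0)·(3/7) + (0)·(1/7) = 8/7.
day 2: (10)·(1/7) + (4)·(2/7) + (8)·(3/7) + (3)·(1/7) = 45/7.
The best pure response is day 2 with expected payoff 45/7.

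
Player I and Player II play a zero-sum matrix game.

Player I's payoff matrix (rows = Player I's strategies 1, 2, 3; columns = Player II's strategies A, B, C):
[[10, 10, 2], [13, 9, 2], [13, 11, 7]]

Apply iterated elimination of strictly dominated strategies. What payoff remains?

7

Row 1 is strictly dominated by row 3 (13>10, 11>10, 7>2); eliminate 1.
Column A is strictly dominated by B for Player II (9<13, 11<13); eliminate A.
Column B is strictly dominated by C for Player II (2<9, 7<11); eliminate B.
Row 2 is strictly dominated by row 3 (7>2); eliminate 2.
Only (3, C) remains, with payoff 7.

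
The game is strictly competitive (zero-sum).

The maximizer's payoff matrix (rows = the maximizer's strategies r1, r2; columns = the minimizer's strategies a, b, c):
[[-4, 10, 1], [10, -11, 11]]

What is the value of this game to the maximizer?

8/5

Column c is strictly dominated by a for the minimizer (it gives the maximizer more in every row).
The remaining 2×2 game on (r1, r2) × (a, b) has no saddle point. Let the maximizer play r1 with probability p; indifference gives −4p + 10(1−p) = 10p − 11(1−p), so p = 3/5.
Similarly the minimizer's optimal q on a is 3/5, and the value is -4·(3/5) + (10)·(2/5) = 8/5.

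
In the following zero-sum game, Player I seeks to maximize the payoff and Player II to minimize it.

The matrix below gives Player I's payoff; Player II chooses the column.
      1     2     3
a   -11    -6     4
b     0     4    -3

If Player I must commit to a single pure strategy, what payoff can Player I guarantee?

-3

The worst-case payoff for each row is a: -11, b: -3.
The best of these is -3.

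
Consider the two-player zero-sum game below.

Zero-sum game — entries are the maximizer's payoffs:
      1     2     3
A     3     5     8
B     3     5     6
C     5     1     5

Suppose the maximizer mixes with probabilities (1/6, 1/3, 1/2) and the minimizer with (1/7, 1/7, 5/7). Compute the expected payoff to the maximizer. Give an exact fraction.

31/6

Against (1/7, 1/7, 5/7), each row's expected payoff is A: 48/7; B: 38/7; C: 31/7.
Taking the (1/6, 1/3, 1/2)-weighted average: (1/6)·(48/7) + (1/3)·(38/7) + (1/2)·(31/7) = 31/6.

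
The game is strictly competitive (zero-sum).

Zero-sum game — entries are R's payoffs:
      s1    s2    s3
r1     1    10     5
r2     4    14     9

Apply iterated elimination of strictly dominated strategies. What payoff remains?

Column s3 is strictly dominated by s1 for C (1<5, 4<9); eliminate s3.
Column s2 is strictly dominated by s1 for C (1<10, 4<14); eliminate s2.
Row r1 is strictly dominated by row r2 (4>1); eliminate r1.
Only (r2, s1) remains, with payoff 4.

4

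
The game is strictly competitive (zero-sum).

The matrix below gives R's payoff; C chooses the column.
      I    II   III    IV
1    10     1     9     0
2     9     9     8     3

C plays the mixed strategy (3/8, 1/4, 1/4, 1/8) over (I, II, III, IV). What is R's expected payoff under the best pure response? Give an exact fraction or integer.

1: (10)·(3/8) + (1)·(1/4) + (9)·(1/4) + (0)·(1/8) = 25/4.
2: (9)·(3/8) + (9)·(1/4) + (8)·(1/4) + (3)·(1/8) = 8.
The best pure response is 2 with expected payoff 8.

8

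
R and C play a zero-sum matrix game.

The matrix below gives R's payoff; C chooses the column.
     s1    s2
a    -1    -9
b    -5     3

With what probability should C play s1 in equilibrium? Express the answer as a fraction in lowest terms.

3/4

Row minima are -9 and -5, so R's maximin is -5; column maxima are -1 and 3, so C's minimax is -1. These differ, so the equilibrium is in mixed strategies.
Let C play s1 with probability q. R is indifferent when −q − 9(1−q) = −5q + 3(1−q), giving q = 3/4.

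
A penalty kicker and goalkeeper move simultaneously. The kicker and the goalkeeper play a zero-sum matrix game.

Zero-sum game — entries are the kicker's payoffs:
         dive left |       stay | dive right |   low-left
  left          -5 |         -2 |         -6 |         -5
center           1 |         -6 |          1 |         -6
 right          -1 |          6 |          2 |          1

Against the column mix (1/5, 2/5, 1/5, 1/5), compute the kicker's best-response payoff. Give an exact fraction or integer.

14/5

left: (-5)·(1/5) + (-2)·(2/5) + (-6)·(1/5) + (-5)·(1/5) = -4.
center: (1)·(1/5) + (-6)·(2/5) + (1)·(1/5) + (-6)·(1/5) = -16/5.
right: (-1)·(1/5) + (6)·(2/5) + (2)·(1/5) + (1)·(1/5) = 14/5.
The best pure response is right with expected payoff 14/5.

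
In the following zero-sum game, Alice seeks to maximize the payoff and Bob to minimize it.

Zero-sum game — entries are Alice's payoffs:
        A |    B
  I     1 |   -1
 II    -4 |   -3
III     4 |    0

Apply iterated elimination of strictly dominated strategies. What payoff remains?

Row II is strictly dominated by row I (1>-4, -1>-3); eliminate II.
Row I is strictly dominated by row III (4>1, 0>-1); eliminate I.
Column A is strictly dominated by B for Bob (0<4); eliminate A.
Only (III, B) remains, with payoff 0.

0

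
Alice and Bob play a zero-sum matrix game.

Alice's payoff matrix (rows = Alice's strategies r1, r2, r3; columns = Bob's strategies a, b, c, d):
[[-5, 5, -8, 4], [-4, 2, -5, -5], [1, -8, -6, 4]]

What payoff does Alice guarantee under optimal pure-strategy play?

-5

Row minima: -8, -5, -8 → Alice's maximin is -5.
Column maxima: 1, 5, -5, 4 → Bob's minimax is -5.
They coincide at (r2, c), so the value is -5.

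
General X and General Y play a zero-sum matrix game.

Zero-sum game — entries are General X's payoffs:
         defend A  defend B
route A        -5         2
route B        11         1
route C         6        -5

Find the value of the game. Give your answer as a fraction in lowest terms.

Row route C is strictly dominated by row route B, so General X never plays it.
The remaining 2×2 game on (route A, route B) × (defend A, defend B) has no saddle point. Let General X play route A with probability p; indifference gives −5p + 11(1−p) = 2p + (1−p), so p = 10/17.
Similarly General Y's optimal q on defend A is 1/17, and the value is -5·(1/17) + (2)·(16/17) = 27/17.

27/17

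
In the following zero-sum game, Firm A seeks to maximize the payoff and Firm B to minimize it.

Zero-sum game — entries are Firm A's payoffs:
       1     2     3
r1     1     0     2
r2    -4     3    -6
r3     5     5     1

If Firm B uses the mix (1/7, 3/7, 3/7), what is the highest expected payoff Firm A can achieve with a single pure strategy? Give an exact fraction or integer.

r1: (1)·(1/7) + (0)·(3/7) + (2)·(3/7) = 1.
r2: (-4)·(1/7) + (3)·(3/7) + (-6)·(3/7) = -13/7.
r3: (5)·(1/7) + (5)·(3/7) + (1)·(3/7) = 23/7.
The best pure response is r3 with expected payoff 23/7.

23/7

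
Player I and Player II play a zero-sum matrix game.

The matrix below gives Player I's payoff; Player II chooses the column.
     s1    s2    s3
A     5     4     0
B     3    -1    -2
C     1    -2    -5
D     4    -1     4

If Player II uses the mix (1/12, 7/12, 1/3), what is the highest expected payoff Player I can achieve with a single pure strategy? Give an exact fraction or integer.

A: (5)·(1/12) + (4)·(7/12) + (0)·(1/3) = 11/4.
B: (3)·(1/12) + (-1)·(7/12) + (-2)·(1/3) = -1.
C: (1)·(1/12) + (-2)·(7/12) + (-5)·(1/3) = -11/4.
D: (4)·(1/12) + (-1)·(7/12) + (4)·(1/3) = 13/12.
The best pure response is A with expected payoff 11/4.

11/4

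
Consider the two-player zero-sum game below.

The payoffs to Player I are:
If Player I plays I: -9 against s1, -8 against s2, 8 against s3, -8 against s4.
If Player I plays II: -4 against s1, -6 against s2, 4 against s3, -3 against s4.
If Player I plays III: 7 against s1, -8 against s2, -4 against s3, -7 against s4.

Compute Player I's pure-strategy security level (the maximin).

-6

The worst-case payoff for each row is I: -9, II: -6, III: -8.
The best of these is -6.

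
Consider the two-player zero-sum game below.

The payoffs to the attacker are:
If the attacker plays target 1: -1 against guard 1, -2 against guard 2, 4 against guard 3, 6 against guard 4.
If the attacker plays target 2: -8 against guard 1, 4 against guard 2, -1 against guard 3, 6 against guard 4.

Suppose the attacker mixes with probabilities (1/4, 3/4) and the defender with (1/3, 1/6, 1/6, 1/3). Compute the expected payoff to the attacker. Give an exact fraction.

3/8

Against (1/3, 1/6, 1/6, 1/3), each row's expected payoff is target 1: 2; target 2: -1/6.
Taking the (1/4, 3/4)-weighted average: (1/4)·(2) + (3/4)·(-1/6) = 3/8.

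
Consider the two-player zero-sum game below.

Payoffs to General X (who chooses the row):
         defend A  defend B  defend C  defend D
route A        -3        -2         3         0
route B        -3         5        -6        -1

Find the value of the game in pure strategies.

-3

Row minima: -3, -6 → General X's maximin is -3.
Column maxima: -3, 5, 3, 0 → General Y's minimax is -3.
They coincide at (route A, defend A), so the value is -3.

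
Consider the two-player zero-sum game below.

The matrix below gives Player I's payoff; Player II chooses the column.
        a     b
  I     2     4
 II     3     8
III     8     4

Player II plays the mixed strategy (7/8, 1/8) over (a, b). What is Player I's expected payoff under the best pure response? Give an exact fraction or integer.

I: (2)·(7/8) + (4)·(1/8) = 9/4.
II: (3)·(7/8) + (8)·(1/8) = 29/8.
III: (8)·(7/8) + (4)·(1/8) = 15/2.
The best pure response is III with expected payoff 15/2.

15/2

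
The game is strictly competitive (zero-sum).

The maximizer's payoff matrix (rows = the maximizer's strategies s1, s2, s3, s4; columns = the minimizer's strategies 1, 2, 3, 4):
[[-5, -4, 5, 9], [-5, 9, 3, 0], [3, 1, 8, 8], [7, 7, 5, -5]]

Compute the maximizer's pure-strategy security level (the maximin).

The worst-case payoff for each row is s1: -5, s2: -5, s3: 1, s4: -5.
The best of these is 1.

1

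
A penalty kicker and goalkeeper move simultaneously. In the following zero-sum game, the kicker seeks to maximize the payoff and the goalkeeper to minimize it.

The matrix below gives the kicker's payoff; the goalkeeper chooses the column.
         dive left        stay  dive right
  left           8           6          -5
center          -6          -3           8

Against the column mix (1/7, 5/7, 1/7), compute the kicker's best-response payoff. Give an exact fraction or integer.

left: (8)·(1/7) + (6)·(5/7) + (-5)·(1/7) = 33/7.
center: (-6)·(1/7) + (-3)·(5/7) + (8)·(1/7) = -13/7.
The best pure response is left with expected payoff 33/7.

33/7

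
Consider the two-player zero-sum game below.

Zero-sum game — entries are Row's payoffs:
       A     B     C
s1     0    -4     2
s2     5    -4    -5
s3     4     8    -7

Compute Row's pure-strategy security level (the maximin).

The worst-case payoff for each row is s1: -4, s2: -5, s3: -7.
The best of these is -4.

-4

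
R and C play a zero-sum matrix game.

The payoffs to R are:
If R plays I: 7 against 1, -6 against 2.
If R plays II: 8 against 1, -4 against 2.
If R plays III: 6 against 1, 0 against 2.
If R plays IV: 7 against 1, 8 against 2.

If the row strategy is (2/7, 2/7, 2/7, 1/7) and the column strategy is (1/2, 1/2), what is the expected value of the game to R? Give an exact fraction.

Against (1/2, 1/2), each row's expected payoff is I: 1/2; II: 2; III: 3; IV: 15/2.
Taking the (2/7, 2/7, 2/7, 1/7)-weighted average: (2/7)·(1/2) + (2/7)·(2) + (2/7)·(3) + (1/7)·(15/2) = 37/14.

37/14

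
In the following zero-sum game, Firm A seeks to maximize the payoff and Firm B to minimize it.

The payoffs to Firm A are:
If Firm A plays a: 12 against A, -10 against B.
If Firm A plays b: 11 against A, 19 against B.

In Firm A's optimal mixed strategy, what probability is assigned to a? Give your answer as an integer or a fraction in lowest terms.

4/15

Row minima are -10 and 11, so Firm A's maximin is 11; column maxima are 12 and 19, so Firm B's minimax is 12. These differ, so the equilibrium is in mixed strategies.
Let Firm A play a with probability p. Firm B is indifferent when 12p + 11(1−p) = −10p + 19(1−p), giving p = 4/15.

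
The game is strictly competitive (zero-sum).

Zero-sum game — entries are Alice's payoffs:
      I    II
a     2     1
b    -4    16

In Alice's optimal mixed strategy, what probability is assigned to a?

20/21

Row minima are 1 and -4, so Alice's maximin is 1; column maxima are 2 and 16, so Bob's minimax is 2. These differ, so the equilibrium is in mixed strategies.
Let Alice play a with probability p. Bob is indifferent when 2p − 4(1−p) = p + 16(1−p), giving p = 20/21.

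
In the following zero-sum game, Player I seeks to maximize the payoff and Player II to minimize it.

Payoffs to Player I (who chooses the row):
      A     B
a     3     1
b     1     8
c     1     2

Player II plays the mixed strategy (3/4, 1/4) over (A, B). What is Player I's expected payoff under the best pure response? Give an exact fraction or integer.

11/4

a: (3)·(3/4) + (1)·(1/4) = 5/2.
b: (1)·(3/4) + (8)·(1/4) = 11/4.
c: (1)·(3/4) + (2)·(1/4) = 5/4.
The best pure response is b with expected payoff 11/4.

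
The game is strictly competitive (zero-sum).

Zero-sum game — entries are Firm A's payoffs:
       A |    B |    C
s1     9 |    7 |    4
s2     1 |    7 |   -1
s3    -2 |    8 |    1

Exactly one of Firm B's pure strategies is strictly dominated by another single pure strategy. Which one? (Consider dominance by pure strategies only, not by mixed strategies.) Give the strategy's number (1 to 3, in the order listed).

Firm B prefers columns that give Firm A less. Compare B with C: 4 < 7, -1 < 7, 1 < 8.
So C strictly dominates B for Firm B; B is strictly dominated.

2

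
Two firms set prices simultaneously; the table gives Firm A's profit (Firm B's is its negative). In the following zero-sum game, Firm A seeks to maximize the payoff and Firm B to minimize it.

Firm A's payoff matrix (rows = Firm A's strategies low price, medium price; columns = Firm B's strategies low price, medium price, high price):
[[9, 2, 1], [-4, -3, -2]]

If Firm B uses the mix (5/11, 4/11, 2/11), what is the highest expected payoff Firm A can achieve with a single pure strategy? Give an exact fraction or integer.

5

low price: (9)·(5/11) + (2)·(4/11) + (1)·(2/11) = 5.
medium price: (-4)·(5/11) + (-3)·(4/11) + (-2)·(2/11) = -36/11.
The best pure response is low price with expected payoff 5.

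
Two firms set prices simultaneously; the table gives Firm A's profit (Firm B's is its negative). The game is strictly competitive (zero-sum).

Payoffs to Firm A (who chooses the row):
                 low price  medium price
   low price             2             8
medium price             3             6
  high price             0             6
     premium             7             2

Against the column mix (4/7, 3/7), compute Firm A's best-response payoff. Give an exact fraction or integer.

34/7

low price: (2)·(4/7) + (8)·(3/7) = 32/7.
medium price: (3)·(4/7) + (6)·(3/7) = 30/7.
high price: (0)·(4/7) + (6)·(3/7) = 18/7.
premium: (7)·(4/7) + (2)·(3/7) = 34/7.
The best pure response is premium with expected payoff 34/7.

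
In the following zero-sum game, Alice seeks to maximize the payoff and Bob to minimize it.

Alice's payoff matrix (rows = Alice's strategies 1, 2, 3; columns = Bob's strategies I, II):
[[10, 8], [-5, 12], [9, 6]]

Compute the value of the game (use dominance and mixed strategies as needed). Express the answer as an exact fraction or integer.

160/19

Row 3 is strictly dominated by row 1, so Alice never plays it.
The remaining 2×2 game on (1, 2) × (I, II) has no saddle point. Let Alice play 1 with probability p; indifference gives 10p − 5(1−p) = 8p + 12(1−p), so p = 17/19.
Similarly Bob's optimal q on I is 4/19, and the value is 10·(4/19) + (8)·(15/19) = 160/19.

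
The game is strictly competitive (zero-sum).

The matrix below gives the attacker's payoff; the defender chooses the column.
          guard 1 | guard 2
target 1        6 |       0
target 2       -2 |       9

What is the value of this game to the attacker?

Row minima are 0 and -2, so the attacker's maximin is 0; column maxima are 6 and 9, so the defender's minimax is 6. These differ, so the equilibrium is in mixed strategies.
Let the attacker play target 1 with probability p. The defender is indifferent when 6p − 2(1−p) = 9(1−p), giving p = 11/17.
Let the defender play guard 1 with probability q. The attacker is indifferent when 6q = −2q + 9(1−q), giving q = 9/17.
The value is 6·(9/17) + (0)·(8/17) = 54/17.

54/17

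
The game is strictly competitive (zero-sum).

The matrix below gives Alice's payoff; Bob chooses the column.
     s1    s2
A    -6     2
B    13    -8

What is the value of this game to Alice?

Row minima are -6 and -8, so Alice's maximin is -6; column maxima are 13 and 2, so Bob's minimax is 2. These differ, so the equilibrium is in mixed strategies.
Let Alice play A with probability p. Bob is indifferent when −6p + 13(1−p) = 2p − 8(1−p), giving p = 21/29.
Let Bob play s1 with probability q. Alice is indifferent when −6q + 2(1−q) = 13q − 8(1−q), giving q = 10/29.
The value is -6·(10/29) + (2)·(19/29) = -22/29.

-22/29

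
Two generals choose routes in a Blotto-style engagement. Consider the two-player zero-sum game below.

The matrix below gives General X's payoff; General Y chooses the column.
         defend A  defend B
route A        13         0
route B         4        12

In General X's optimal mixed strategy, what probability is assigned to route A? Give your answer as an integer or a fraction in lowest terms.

Row minima are 0 and 4, so General X's maximin is 4; column maxima are 13 and 12, so General Y's minimax is 12. These differ, so the equilibrium is in mixed strategies.
Let General X play route A with probability p. General Y is indifferent when 13p + 4(1−p) = 12(1−p), giving p = 8/21.

8/21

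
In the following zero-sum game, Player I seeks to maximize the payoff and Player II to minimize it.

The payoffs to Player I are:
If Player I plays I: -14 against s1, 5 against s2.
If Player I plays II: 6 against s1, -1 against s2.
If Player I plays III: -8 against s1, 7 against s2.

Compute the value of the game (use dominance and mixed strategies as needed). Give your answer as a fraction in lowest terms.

Row I is strictly dominated by row III, so Player I never plays it.
The remaining 2×2 game on (II, III) × (s1, s2) has no saddle point. Let Player I play II with probability p; indifference gives 6p − 8(1−p) = −p + 7(1−p), so p = 15/22.
Similarly Player II's optimal q on s1 is 4/11, and the value is 6·(4/11) + (-1)·(7/11) = 17/11.

17/11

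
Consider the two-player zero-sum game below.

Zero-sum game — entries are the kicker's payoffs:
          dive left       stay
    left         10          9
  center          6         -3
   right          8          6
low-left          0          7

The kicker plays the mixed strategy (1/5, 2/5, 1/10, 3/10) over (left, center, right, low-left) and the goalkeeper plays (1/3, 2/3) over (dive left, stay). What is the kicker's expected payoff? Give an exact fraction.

Against (1/3, 2/3), each row's expected payoff is left: 28/3; center: 0; right: 20/3; low-left: 14/3.
Taking the (1/5, 2/5, 1/10, 3/10)-weighted average: (1/5)·(28/3) + (2/5)·(0) + (1/10)·(20/3) + (3/10)·(14/3) = 59/15.

59/15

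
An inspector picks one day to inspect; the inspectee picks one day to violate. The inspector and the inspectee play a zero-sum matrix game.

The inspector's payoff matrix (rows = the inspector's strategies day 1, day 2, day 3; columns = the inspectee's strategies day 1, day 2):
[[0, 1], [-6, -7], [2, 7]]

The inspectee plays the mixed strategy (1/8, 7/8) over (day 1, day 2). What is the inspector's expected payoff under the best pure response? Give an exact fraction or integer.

day 1: (0)·(1/8) + (1)·(7/8) = 7/8.
day 2: (-6)·(1/8) + (-7)·(7/8) = -55/8.
day 3: (2)·(1/8) + (7)·(7/8) = 51/8.
The best pure response is day 3 with expected payoff 51/8.

51/8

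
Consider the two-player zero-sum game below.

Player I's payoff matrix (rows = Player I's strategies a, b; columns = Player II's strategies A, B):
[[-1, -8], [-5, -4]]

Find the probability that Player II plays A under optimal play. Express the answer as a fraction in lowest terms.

Row minima are -8 and -5, so Player I's maximin is -5; column maxima are -1 and -4, so Player II's minimax is -4. These differ, so the equilibrium is in mixed strategies.
Let Player II play A with probability q. Player I is indifferent when −q − 8(1−q) = −5q − 4(1−q), giving q = 1/2.

1/2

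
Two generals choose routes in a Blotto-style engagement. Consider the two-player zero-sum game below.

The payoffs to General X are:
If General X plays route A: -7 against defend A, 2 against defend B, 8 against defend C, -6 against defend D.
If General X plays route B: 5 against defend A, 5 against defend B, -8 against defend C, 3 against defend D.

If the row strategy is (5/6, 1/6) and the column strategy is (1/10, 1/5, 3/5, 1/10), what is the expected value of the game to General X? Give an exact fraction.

11/4

Against (1/10, 1/5, 3/5, 1/10), each row's expected payoff is route A: 39/10; route B: -3.
Taking the (5/6, 1/6)-weighted average: (5/6)·(39/10) + (1/6)·(-3) = 11/4.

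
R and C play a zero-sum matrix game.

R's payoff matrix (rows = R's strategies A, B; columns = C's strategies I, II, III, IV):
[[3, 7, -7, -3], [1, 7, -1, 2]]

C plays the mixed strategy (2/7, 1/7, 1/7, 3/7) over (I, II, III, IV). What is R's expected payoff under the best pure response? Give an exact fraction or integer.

A: (3)·(2/7) + (7)·(1/7) + (-7)·(1/7) + (-3)·(3/7) = -3/7.
B: (1)·(2/7) + (7)·(1/7) + (-1)·(1/7) + (2)·(3/7) = 2.
The best pure response is B with expected payoff 2.

2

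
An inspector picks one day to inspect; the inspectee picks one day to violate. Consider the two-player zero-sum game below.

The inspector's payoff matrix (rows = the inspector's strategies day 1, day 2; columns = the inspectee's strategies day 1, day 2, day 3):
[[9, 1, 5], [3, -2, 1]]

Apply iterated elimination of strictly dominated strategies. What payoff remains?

Row day 2 is strictly dominated by row day 1 (9>3, 1>-2, 5>1); eliminate day 2.
Column day 1 is strictly dominated by day 2 for the inspectee (1<9); eliminate day 1.
Column day 3 is strictly dominated by day 2 for the inspectee (1<5); eliminate day 3.
Only (day 1, day 2) remains, with payoff 1.

1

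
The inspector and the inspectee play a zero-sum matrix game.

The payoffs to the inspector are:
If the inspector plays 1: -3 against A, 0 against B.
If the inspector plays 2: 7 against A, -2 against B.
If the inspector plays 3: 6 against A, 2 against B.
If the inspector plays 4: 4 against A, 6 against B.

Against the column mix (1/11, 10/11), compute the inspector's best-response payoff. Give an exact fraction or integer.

1: (-3)·(1/11) + (0)·(10/11) = -3/11.
2: (7)·(1/11) + (-2)·(10/11) = -13/11.
3: (6)·(1/11) + (2)·(10/11) = 26/11.
4: (4)·(1/11) + (6)·(10/11) = 64/11.
The best pure response is 4 with expected payoff 64/11.

64/11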